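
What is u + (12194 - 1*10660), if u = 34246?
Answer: 35780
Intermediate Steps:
u + (12194 - 1*10660) = 34246 + (12194 - 1*10660) = 34246 + (12194 - 10660) = 34246 + 1534 = 35780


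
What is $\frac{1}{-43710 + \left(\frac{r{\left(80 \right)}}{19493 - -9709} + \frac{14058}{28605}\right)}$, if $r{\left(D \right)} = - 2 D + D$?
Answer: $- \frac{139220535}{6085261545964} \approx -2.2878 \cdot 10^{-5}$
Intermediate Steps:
$r{\left(D \right)} = - D$
$\frac{1}{-43710 + \left(\frac{r{\left(80 \right)}}{19493 - -9709} + \frac{14058}{28605}\right)} = \frac{1}{-43710 + \left(\frac{\left(-1\right) 80}{19493 - -9709} + \frac{14058}{28605}\right)} = \frac{1}{-43710 + \left(- \frac{80}{19493 + 9709} + 14058 \cdot \frac{1}{28605}\right)} = \frac{1}{-43710 + \left(- \frac{80}{29202} + \frac{4686}{9535}\right)} = \frac{1}{-43710 + \left(\left(-80\right) \frac{1}{29202} + \frac{4686}{9535}\right)} = \frac{1}{-43710 + \left(- \frac{40}{14601} + \frac{4686}{9535}\right)} = \frac{1}{-43710 + \frac{68038886}{139220535}} = \frac{1}{- \frac{6085261545964}{139220535}} = - \frac{139220535}{6085261545964}$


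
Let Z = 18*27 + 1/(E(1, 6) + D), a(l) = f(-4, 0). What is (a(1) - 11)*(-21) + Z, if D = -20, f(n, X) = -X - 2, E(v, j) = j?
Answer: 10625/14 ≈ 758.93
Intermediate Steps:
f(n, X) = -2 - X
a(l) = -2 (a(l) = -2 - 1*0 = -2 + 0 = -2)
Z = 6803/14 (Z = 18*27 + 1/(6 - 20) = 486 + 1/(-14) = 486 - 1/14 = 6803/14 ≈ 485.93)
(a(1) - 11)*(-21) + Z = (-2 - 11)*(-21) + 6803/14 = -13*(-21) + 6803/14 = 273 + 6803/14 = 10625/14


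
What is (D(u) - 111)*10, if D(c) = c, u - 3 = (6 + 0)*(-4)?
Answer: -1320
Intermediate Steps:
u = -21 (u = 3 + (6 + 0)*(-4) = 3 + 6*(-4) = 3 - 24 = -21)
(D(u) - 111)*10 = (-21 - 111)*10 = -132*10 = -1320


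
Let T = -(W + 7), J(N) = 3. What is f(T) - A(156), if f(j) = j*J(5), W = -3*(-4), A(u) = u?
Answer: -213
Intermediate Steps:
W = 12
T = -19 (T = -(12 + 7) = -1*19 = -19)
f(j) = 3*j (f(j) = j*3 = 3*j)
f(T) - A(156) = 3*(-19) - 1*156 = -57 - 156 = -213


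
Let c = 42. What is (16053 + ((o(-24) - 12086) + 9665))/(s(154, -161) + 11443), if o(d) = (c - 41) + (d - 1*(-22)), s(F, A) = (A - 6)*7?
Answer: 13631/10274 ≈ 1.3267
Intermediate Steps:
s(F, A) = -42 + 7*A (s(F, A) = (-6 + A)*7 = -42 + 7*A)
o(d) = 23 + d (o(d) = (42 - 41) + (d - 1*(-22)) = 1 + (d + 22) = 1 + (22 + d) = 23 + d)
(16053 + ((o(-24) - 12086) + 9665))/(s(154, -161) + 11443) = (16053 + (((23 - 24) - 12086) + 9665))/((-42 + 7*(-161)) + 11443) = (16053 + ((-1 - 12086) + 9665))/((-42 - 1127) + 11443) = (16053 + (-12087 + 9665))/(-1169 + 11443) = (16053 - 2422)/10274 = 13631*(1/10274) = 13631/10274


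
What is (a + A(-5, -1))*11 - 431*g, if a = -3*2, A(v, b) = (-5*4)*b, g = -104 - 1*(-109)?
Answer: -2001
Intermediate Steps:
g = 5 (g = -104 + 109 = 5)
A(v, b) = -20*b
a = -6
(a + A(-5, -1))*11 - 431*g = (-6 - 20*(-1))*11 - 431*5 = (-6 + 20)*11 - 2155 = 14*11 - 2155 = 154 - 2155 = -2001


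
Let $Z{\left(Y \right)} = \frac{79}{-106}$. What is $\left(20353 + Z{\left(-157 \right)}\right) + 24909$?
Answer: $\frac{4797693}{106} \approx 45261.0$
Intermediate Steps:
$Z{\left(Y \right)} = - \frac{79}{106}$ ($Z{\left(Y \right)} = 79 \left(- \frac{1}{106}\right) = - \frac{79}{106}$)
$\left(20353 + Z{\left(-157 \right)}\right) + 24909 = \left(20353 - \frac{79}{106}\right) + 24909 = \frac{2157339}{106} + 24909 = \frac{4797693}{106}$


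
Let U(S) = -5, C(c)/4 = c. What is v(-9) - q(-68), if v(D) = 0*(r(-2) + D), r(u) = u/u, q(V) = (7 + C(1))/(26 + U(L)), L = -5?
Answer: -11/21 ≈ -0.52381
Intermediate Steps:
C(c) = 4*c
q(V) = 11/21 (q(V) = (7 + 4*1)/(26 - 5) = (7 + 4)/21 = 11*(1/21) = 11/21)
r(u) = 1
v(D) = 0 (v(D) = 0*(1 + D) = 0)
v(-9) - q(-68) = 0 - 1*11/21 = 0 - 11/21 = -11/21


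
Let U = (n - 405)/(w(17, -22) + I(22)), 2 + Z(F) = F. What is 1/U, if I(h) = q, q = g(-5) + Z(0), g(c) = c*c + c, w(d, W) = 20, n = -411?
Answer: -19/408 ≈ -0.046569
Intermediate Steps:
Z(F) = -2 + F
g(c) = c + c² (g(c) = c² + c = c + c²)
q = 18 (q = -5*(1 - 5) + (-2 + 0) = -5*(-4) - 2 = 20 - 2 = 18)
I(h) = 18
U = -408/19 (U = (-411 - 405)/(20 + 18) = -816/38 = -816*1/38 = -408/19 ≈ -21.474)
1/U = 1/(-408/19) = -19/408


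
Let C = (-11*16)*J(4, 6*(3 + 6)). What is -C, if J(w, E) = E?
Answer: 9504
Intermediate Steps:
C = -9504 (C = (-11*16)*(6*(3 + 6)) = -1056*9 = -176*54 = -9504)
-C = -1*(-9504) = 9504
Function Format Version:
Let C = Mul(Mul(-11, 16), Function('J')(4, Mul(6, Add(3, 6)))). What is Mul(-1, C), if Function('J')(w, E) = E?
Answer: 9504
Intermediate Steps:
C = -9504 (C = Mul(Mul(-11, 16), Mul(6, Add(3, 6))) = Mul(-176, Mul(6, 9)) = Mul(-176, 54) = -9504)
Mul(-1, C) = Mul(-1, -9504) = 9504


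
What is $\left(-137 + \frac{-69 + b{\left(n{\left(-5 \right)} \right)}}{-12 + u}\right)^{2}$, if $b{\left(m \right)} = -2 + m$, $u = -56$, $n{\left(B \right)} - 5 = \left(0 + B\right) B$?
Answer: $\frac{86025625}{4624} \approx 18604.0$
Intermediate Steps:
$n{\left(B \right)} = 5 + B^{2}$ ($n{\left(B \right)} = 5 + \left(0 + B\right) B = 5 + B B = 5 + B^{2}$)
$\left(-137 + \frac{-69 + b{\left(n{\left(-5 \right)} \right)}}{-12 + u}\right)^{2} = \left(-137 + \frac{-69 + \left(-2 + \left(5 + \left(-5\right)^{2}\right)\right)}{-12 - 56}\right)^{2} = \left(-137 + \frac{-69 + \left(-2 + \left(5 + 25\right)\right)}{-68}\right)^{2} = \left(-137 + \left(-69 + \left(-2 + 30\right)\right) \left(- \frac{1}{68}\right)\right)^{2} = \left(-137 + \left(-69 + 28\right) \left(- \frac{1}{68}\right)\right)^{2} = \left(-137 - - \frac{41}{68}\right)^{2} = \left(-137 + \frac{41}{68}\right)^{2} = \left(- \frac{9275}{68}\right)^{2} = \frac{86025625}{4624}$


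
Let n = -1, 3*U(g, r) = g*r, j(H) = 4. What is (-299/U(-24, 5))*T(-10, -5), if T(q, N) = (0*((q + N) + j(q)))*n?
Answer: 0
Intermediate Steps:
U(g, r) = g*r/3 (U(g, r) = (g*r)/3 = g*r/3)
T(q, N) = 0 (T(q, N) = (0*((q + N) + 4))*(-1) = (0*((N + q) + 4))*(-1) = (0*(4 + N + q))*(-1) = 0*(-1) = 0)
(-299/U(-24, 5))*T(-10, -5) = -299/((⅓)*(-24)*5)*0 = -299/(-40)*0 = -299*(-1/40)*0 = (299/40)*0 = 0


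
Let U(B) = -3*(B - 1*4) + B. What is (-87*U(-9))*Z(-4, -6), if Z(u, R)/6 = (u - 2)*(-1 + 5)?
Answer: 375840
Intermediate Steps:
Z(u, R) = -48 + 24*u (Z(u, R) = 6*((u - 2)*(-1 + 5)) = 6*((-2 + u)*4) = 6*(-8 + 4*u) = -48 + 24*u)
U(B) = 12 - 2*B (U(B) = -3*(B - 4) + B = -3*(-4 + B) + B = (12 - 3*B) + B = 12 - 2*B)
(-87*U(-9))*Z(-4, -6) = (-87*(12 - 2*(-9)))*(-48 + 24*(-4)) = (-87*(12 + 18))*(-48 - 96) = -87*30*(-144) = -2610*(-144) = 375840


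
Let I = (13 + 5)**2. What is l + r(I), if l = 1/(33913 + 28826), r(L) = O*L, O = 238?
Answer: 4837929769/62739 ≈ 77112.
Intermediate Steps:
I = 324 (I = 18**2 = 324)
r(L) = 238*L
l = 1/62739 ≈ 1.5939e-5
l + r(I) = 1/62739 + 238*324 = 1/62739 + 77112 = 4837929769/62739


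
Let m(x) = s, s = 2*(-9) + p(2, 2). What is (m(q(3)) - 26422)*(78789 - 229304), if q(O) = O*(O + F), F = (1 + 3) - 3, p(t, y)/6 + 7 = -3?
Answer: 3988647500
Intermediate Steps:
p(t, y) = -60 (p(t, y) = -42 + 6*(-3) = -42 - 18 = -60)
F = 1 (F = 4 - 3 = 1)
s = -78 (s = 2*(-9) - 60 = -18 - 60 = -78)
q(O) = O*(1 + O) (q(O) = O*(O + 1) = O*(1 + O))
m(x) = -78
(m(q(3)) - 26422)*(78789 - 229304) = (-78 - 26422)*(78789 - 229304) = -26500*(-150515) = 3988647500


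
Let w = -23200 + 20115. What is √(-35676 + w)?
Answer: I*√38761 ≈ 196.88*I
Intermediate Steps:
w = -3085
√(-35676 + w) = √(-35676 - 3085) = √(-38761) = I*√38761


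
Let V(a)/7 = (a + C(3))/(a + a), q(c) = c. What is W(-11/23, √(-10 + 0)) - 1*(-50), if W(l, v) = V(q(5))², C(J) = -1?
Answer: 1446/25 ≈ 57.840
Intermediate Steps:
V(a) = 7*(-1 + a)/(2*a) (V(a) = 7*((a - 1)/(a + a)) = 7*((-1 + a)/((2*a))) = 7*((-1 + a)*(1/(2*a))) = 7*((-1 + a)/(2*a)) = 7*(-1 + a)/(2*a))
W(l, v) = 196/25 (W(l, v) = ((7/2)*(-1 + 5)/5)² = ((7/2)*(⅕)*4)² = (14/5)² = 196/25)
W(-11/23, √(-10 + 0)) - 1*(-50) = 196/25 - 1*(-50) = 196/25 + 50 = 1446/25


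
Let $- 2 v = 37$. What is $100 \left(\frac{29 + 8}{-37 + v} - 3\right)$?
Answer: $- \frac{1100}{3} \approx -366.67$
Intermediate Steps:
$v = - \frac{37}{2}$ ($v = \left(- \frac{1}{2}\right) 37 = - \frac{37}{2} \approx -18.5$)
$100 \left(\frac{29 + 8}{-37 + v} - 3\right) = 100 \left(\frac{29 + 8}{-37 - \frac{37}{2}} - 3\right) = 100 \left(\frac{37}{- \frac{111}{2}} - 3\right) = 100 \left(37 \left(- \frac{2}{111}\right) - 3\right) = 100 \left(- \frac{2}{3} - 3\right) = 100 \left(- \frac{11}{3}\right) = - \frac{1100}{3}$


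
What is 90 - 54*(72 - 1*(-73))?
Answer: -7740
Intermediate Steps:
90 - 54*(72 - 1*(-73)) = 90 - 54*(72 + 73) = 90 - 54*145 = 90 - 7830 = -7740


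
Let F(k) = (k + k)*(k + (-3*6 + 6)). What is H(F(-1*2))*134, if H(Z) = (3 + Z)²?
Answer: 466454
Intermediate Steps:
F(k) = 2*k*(-12 + k) (F(k) = (2*k)*(k + (-18 + 6)) = (2*k)*(k - 12) = (2*k)*(-12 + k) = 2*k*(-12 + k))
H(F(-1*2))*134 = (3 + 2*(-1*2)*(-12 - 1*2))²*134 = (3 + 2*(-2)*(-12 - 2))²*134 = (3 + 2*(-2)*(-14))²*134 = (3 + 56)²*134 = 59²*134 = 3481*134 = 466454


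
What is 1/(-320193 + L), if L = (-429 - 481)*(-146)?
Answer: -1/187333 ≈ -5.3381e-6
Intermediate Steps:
L = 132860 (L = -910*(-146) = 132860)
1/(-320193 + L) = 1/(-320193 + 132860) = 1/(-187333) = -1/187333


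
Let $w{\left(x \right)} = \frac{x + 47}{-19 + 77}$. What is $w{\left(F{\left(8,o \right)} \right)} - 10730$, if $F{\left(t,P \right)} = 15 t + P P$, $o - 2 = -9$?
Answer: $- \frac{311062}{29} \approx -10726.0$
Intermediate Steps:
$o = -7$ ($o = 2 - 9 = -7$)
$F{\left(t,P \right)} = P^{2} + 15 t$ ($F{\left(t,P \right)} = 15 t + P^{2} = P^{2} + 15 t$)
$w{\left(x \right)} = \frac{47}{58} + \frac{x}{58}$ ($w{\left(x \right)} = \frac{47 + x}{58} = \left(47 + x\right) \frac{1}{58} = \frac{47}{58} + \frac{x}{58}$)
$w{\left(F{\left(8,o \right)} \right)} - 10730 = \left(\frac{47}{58} + \frac{\left(-7\right)^{2} + 15 \cdot 8}{58}\right) - 10730 = \left(\frac{47}{58} + \frac{49 + 120}{58}\right) - 10730 = \left(\frac{47}{58} + \frac{1}{58} \cdot 169\right) - 10730 = \left(\frac{47}{58} + \frac{169}{58}\right) - 10730 = \frac{108}{29} - 10730 = - \frac{311062}{29}$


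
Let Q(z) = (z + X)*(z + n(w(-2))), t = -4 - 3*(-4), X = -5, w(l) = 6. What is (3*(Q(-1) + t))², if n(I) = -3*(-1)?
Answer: 144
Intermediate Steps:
n(I) = 3
t = 8 (t = -4 + 12 = 8)
Q(z) = (-5 + z)*(3 + z) (Q(z) = (z - 5)*(z + 3) = (-5 + z)*(3 + z))
(3*(Q(-1) + t))² = (3*((-15 + (-1)² - 2*(-1)) + 8))² = (3*((-15 + 1 + 2) + 8))² = (3*(-12 + 8))² = (3*(-4))² = (-12)² = 144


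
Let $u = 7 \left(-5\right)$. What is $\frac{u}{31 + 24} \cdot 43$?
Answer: $- \frac{301}{11} \approx -27.364$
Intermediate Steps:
$u = -35$
$\frac{u}{31 + 24} \cdot 43 = - \frac{35}{31 + 24} \cdot 43 = - \frac{35}{55} \cdot 43 = \left(-35\right) \frac{1}{55} \cdot 43 = \left(- \frac{7}{11}\right) 43 = - \frac{301}{11}$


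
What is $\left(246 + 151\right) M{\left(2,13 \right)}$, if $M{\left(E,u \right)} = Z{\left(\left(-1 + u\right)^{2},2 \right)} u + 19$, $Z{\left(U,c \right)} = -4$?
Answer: $-13101$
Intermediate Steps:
$M{\left(E,u \right)} = 19 - 4 u$ ($M{\left(E,u \right)} = - 4 u + 19 = 19 - 4 u$)
$\left(246 + 151\right) M{\left(2,13 \right)} = \left(246 + 151\right) \left(19 - 52\right) = 397 \left(19 - 52\right) = 397 \left(-33\right) = -13101$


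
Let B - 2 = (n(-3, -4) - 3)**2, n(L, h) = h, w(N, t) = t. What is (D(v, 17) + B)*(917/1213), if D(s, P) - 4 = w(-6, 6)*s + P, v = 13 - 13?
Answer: 66024/1213 ≈ 54.430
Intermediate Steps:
v = 0
D(s, P) = 4 + P + 6*s (D(s, P) = 4 + (6*s + P) = 4 + (P + 6*s) = 4 + P + 6*s)
B = 51 (B = 2 + (-4 - 3)**2 = 2 + (-7)**2 = 2 + 49 = 51)
(D(v, 17) + B)*(917/1213) = ((4 + 17 + 6*0) + 51)*(917/1213) = ((4 + 17 + 0) + 51)*(917*(1/1213)) = (21 + 51)*(917/1213) = 72*(917/1213) = 66024/1213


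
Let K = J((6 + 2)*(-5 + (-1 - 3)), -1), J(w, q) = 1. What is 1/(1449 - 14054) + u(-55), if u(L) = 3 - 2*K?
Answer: 12604/12605 ≈ 0.99992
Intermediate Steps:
K = 1
u(L) = 1 (u(L) = 3 - 2*1 = 3 - 2 = 1)
1/(1449 - 14054) + u(-55) = 1/(1449 - 14054) + 1 = 1/(-12605) + 1 = -1/12605 + 1 = 12604/12605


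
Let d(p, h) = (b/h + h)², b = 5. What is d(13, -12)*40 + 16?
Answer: 111293/18 ≈ 6182.9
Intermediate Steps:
d(p, h) = (h + 5/h)² (d(p, h) = (5/h + h)² = (h + 5/h)²)
d(13, -12)*40 + 16 = ((5 + (-12)²)²/(-12)²)*40 + 16 = ((5 + 144)²/144)*40 + 16 = ((1/144)*149²)*40 + 16 = ((1/144)*22201)*40 + 16 = (22201/144)*40 + 16 = 111005/18 + 16 = 111293/18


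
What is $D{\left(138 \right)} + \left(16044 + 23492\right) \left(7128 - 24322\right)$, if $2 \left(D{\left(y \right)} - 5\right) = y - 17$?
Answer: $- \frac{1359563837}{2} \approx -6.7978 \cdot 10^{8}$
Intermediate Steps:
$D{\left(y \right)} = - \frac{7}{2} + \frac{y}{2}$ ($D{\left(y \right)} = 5 + \frac{y - 17}{2} = 5 + \frac{-17 + y}{2} = 5 + \left(- \frac{17}{2} + \frac{y}{2}\right) = - \frac{7}{2} + \frac{y}{2}$)
$D{\left(138 \right)} + \left(16044 + 23492\right) \left(7128 - 24322\right) = \left(- \frac{7}{2} + \frac{1}{2} \cdot 138\right) + \left(16044 + 23492\right) \left(7128 - 24322\right) = \left(- \frac{7}{2} + 69\right) + 39536 \left(-17194\right) = \frac{131}{2} - 679781984 = - \frac{1359563837}{2}$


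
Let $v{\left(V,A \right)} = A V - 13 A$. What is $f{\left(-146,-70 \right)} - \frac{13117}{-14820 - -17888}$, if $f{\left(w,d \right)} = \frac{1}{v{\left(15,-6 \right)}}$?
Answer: $- \frac{1543}{354} \approx -4.3588$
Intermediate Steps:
$v{\left(V,A \right)} = - 13 A + A V$
$f{\left(w,d \right)} = - \frac{1}{12}$ ($f{\left(w,d \right)} = \frac{1}{\left(-6\right) \left(-13 + 15\right)} = \frac{1}{\left(-6\right) 2} = \frac{1}{-12} = - \frac{1}{12}$)
$f{\left(-146,-70 \right)} - \frac{13117}{-14820 - -17888} = - \frac{1}{12} - \frac{13117}{-14820 - -17888} = - \frac{1}{12} - \frac{13117}{-14820 + 17888} = - \frac{1}{12} - \frac{13117}{3068} = - \frac{1}{12} - \frac{1009}{236} = - \frac{1543}{354}$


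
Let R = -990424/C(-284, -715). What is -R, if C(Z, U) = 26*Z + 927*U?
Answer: -990424/670189 ≈ -1.4778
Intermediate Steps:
R = 990424/670189 (R = -990424/(26*(-284) + 927*(-715)) = -990424/(-7384 - 662805) = -990424/(-670189) = -990424*(-1/670189) = 990424/670189 ≈ 1.4778)
-R = -1*990424/670189 = -990424/670189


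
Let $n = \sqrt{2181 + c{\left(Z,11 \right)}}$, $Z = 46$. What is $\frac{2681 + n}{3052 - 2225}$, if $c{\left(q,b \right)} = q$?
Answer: $\frac{2681}{827} + \frac{\sqrt{2227}}{827} \approx 3.2989$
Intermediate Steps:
$n = \sqrt{2227}$ ($n = \sqrt{2181 + 46} = \sqrt{2227} \approx 47.191$)
$\frac{2681 + n}{3052 - 2225} = \frac{2681 + \sqrt{2227}}{3052 - 2225} = \frac{2681 + \sqrt{2227}}{827} = \left(2681 + \sqrt{2227}\right) \frac{1}{827} = \frac{2681}{827} + \frac{\sqrt{2227}}{827}$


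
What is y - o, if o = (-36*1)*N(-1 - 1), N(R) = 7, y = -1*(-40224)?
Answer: 40476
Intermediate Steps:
y = 40224
o = -252 (o = -36*1*7 = -36*7 = -252)
y - o = 40224 - 1*(-252) = 40224 + 252 = 40476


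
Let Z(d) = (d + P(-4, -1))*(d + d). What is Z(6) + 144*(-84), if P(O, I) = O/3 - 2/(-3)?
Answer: -12032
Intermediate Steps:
P(O, I) = 2/3 + O/3 (P(O, I) = O*(1/3) - 2*(-1/3) = O/3 + 2/3 = 2/3 + O/3)
Z(d) = 2*d*(-2/3 + d) (Z(d) = (d + (2/3 + (1/3)*(-4)))*(d + d) = (d + (2/3 - 4/3))*(2*d) = (d - 2/3)*(2*d) = (-2/3 + d)*(2*d) = 2*d*(-2/3 + d))
Z(6) + 144*(-84) = (2/3)*6*(-2 + 3*6) + 144*(-84) = (2/3)*6*(-2 + 18) - 12096 = (2/3)*6*16 - 12096 = 64 - 12096 = -12032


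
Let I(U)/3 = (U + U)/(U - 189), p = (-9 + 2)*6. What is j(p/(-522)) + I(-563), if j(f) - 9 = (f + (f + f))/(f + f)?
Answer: 5637/376 ≈ 14.992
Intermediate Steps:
p = -42 (p = -7*6 = -42)
I(U) = 6*U/(-189 + U) (I(U) = 3*((U + U)/(U - 189)) = 3*((2*U)/(-189 + U)) = 3*(2*U/(-189 + U)) = 6*U/(-189 + U))
j(f) = 21/2 (j(f) = 9 + (f + (f + f))/(f + f) = 9 + (f + 2*f)/((2*f)) = 9 + (3*f)*(1/(2*f)) = 9 + 3/2 = 21/2)
j(p/(-522)) + I(-563) = 21/2 + 6*(-563)/(-189 - 563) = 21/2 + 6*(-563)/(-752) = 21/2 + 6*(-563)*(-1/752) = 21/2 + 1689/376 = 5637/376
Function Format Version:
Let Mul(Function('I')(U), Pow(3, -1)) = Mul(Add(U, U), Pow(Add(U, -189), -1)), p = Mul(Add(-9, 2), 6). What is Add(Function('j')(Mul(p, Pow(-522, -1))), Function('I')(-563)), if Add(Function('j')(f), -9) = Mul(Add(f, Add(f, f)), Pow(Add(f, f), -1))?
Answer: Rational(5637, 376) ≈ 14.992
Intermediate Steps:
p = -42 (p = Mul(-7, 6) = -42)
Function('I')(U) = Mul(6, U, Pow(Add(-189, U), -1)) (Function('I')(U) = Mul(3, Mul(Add(U, U), Pow(Add(U, -189), -1))) = Mul(3, Mul(Mul(2, U), Pow(Add(-189, U), -1))) = Mul(3, Mul(2, U, Pow(Add(-189, U), -1))) = Mul(6, U, Pow(Add(-189, U), -1)))
Function('j')(f) = Rational(21, 2) (Function('j')(f) = Add(9, Mul(Add(f, Add(f, f)), Pow(Add(f, f), -1))) = Add(9, Mul(Add(f, Mul(2, f)), Pow(Mul(2, f), -1))) = Add(9, Mul(Mul(3, f), Mul(Rational(1, 2), Pow(f, -1)))) = Add(9, Rational(3, 2)) = Rational(21, 2))
Add(Function('j')(Mul(p, Pow(-522, -1))), Function('I')(-563)) = Add(Rational(21, 2), Mul(6, -563, Pow(Add(-189, -563), -1))) = Add(Rational(21, 2), Mul(6, -563, Pow(-752, -1))) = Add(Rational(21, 2), Mul(6, -563, Rational(-1, 752))) = Add(Rational(21, 2), Rational(1689, 376)) = Rational(5637, 376)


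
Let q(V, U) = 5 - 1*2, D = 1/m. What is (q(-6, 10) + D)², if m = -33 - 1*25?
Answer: 29929/3364 ≈ 8.8969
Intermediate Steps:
m = -58 (m = -33 - 25 = -58)
D = -1/58 (D = 1/(-58) = -1/58 ≈ -0.017241)
q(V, U) = 3 (q(V, U) = 5 - 2 = 3)
(q(-6, 10) + D)² = (3 - 1/58)² = (173/58)² = 29929/3364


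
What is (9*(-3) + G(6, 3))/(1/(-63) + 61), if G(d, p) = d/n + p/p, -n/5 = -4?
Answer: -16191/38420 ≈ -0.42142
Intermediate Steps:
n = 20 (n = -5*(-4) = 20)
G(d, p) = 1 + d/20 (G(d, p) = d/20 + p/p = d*(1/20) + 1 = d/20 + 1 = 1 + d/20)
(9*(-3) + G(6, 3))/(1/(-63) + 61) = (9*(-3) + (1 + (1/20)*6))/(1/(-63) + 61) = (-27 + (1 + 3/10))/(-1/63 + 61) = (-27 + 13/10)/(3842/63) = (63/3842)*(-257/10) = -16191/38420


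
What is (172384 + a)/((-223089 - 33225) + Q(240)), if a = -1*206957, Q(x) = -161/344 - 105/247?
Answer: 2937598664/21778563839 ≈ 0.13488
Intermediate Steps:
Q(x) = -75887/84968 (Q(x) = -161*1/344 - 105*1/247 = -161/344 - 105/247 = -75887/84968)
a = -206957
(172384 + a)/((-223089 - 33225) + Q(240)) = (172384 - 206957)/((-223089 - 33225) - 75887/84968) = -34573/(-256314 - 75887/84968) = -34573/(-21778563839/84968) = -34573*(-84968/21778563839) = 2937598664/21778563839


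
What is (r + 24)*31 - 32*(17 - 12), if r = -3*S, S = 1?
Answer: 491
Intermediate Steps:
r = -3 (r = -3*1 = -3)
(r + 24)*31 - 32*(17 - 12) = (-3 + 24)*31 - 32*(17 - 12) = 21*31 - 32*5 = 651 - 1*160 = 651 - 160 = 491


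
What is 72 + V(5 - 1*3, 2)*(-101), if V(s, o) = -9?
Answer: 981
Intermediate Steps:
72 + V(5 - 1*3, 2)*(-101) = 72 - 9*(-101) = 72 + 909 = 981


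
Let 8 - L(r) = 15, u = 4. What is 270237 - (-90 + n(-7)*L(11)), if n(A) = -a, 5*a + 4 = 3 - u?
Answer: 270334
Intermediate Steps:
L(r) = -7 (L(r) = 8 - 1*15 = 8 - 15 = -7)
a = -1 (a = -4/5 + (3 - 1*4)/5 = -4/5 + (3 - 4)/5 = -4/5 + (1/5)*(-1) = -4/5 - 1/5 = -1)
n(A) = 1 (n(A) = -1*(-1) = 1)
270237 - (-90 + n(-7)*L(11)) = 270237 - (-90 + 1*(-7)) = 270237 - (-90 - 7) = 270237 - 1*(-97) = 270237 + 97 = 270334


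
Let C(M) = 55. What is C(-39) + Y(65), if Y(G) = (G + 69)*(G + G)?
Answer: 17475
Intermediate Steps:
Y(G) = 2*G*(69 + G) (Y(G) = (69 + G)*(2*G) = 2*G*(69 + G))
C(-39) + Y(65) = 55 + 2*65*(69 + 65) = 55 + 2*65*134 = 55 + 17420 = 17475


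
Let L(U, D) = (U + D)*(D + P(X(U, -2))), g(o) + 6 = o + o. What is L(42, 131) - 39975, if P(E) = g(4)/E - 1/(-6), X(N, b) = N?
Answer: -241849/14 ≈ -17275.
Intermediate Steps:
g(o) = -6 + 2*o (g(o) = -6 + (o + o) = -6 + 2*o)
P(E) = 1/6 + 2/E (P(E) = (-6 + 2*4)/E - 1/(-6) = (-6 + 8)/E - 1*(-1/6) = 2/E + 1/6 = 1/6 + 2/E)
L(U, D) = (D + U)*(D + (12 + U)/(6*U)) (L(U, D) = (U + D)*(D + (12 + U)/(6*U)) = (D + U)*(D + (12 + U)/(6*U)))
L(42, 131) - 39975 = (2 + 131**2 + (1/6)*131 + (1/6)*42 + 131*42 + 2*131/42) - 39975 = (2 + 17161 + 131/6 + 7 + 5502 + 2*131*(1/42)) - 39975 = (2 + 17161 + 131/6 + 7 + 5502 + 131/21) - 39975 = 317801/14 - 39975 = -241849/14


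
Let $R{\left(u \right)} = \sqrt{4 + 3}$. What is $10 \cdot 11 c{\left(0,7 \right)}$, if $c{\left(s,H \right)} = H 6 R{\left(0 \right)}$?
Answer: $4620 \sqrt{7} \approx 12223.0$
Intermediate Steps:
$R{\left(u \right)} = \sqrt{7}$
$c{\left(s,H \right)} = 6 H \sqrt{7}$ ($c{\left(s,H \right)} = H 6 \sqrt{7} = 6 H \sqrt{7}$)
$10 \cdot 11 c{\left(0,7 \right)} = 10 \cdot 11 \cdot 6 \cdot 7 \sqrt{7} = 110 \cdot 42 \sqrt{7} = 4620 \sqrt{7}$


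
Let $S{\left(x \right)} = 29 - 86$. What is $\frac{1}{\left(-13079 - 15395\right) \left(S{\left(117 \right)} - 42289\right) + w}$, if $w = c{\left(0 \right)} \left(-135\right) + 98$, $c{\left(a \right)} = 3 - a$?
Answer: $\frac{1}{1205759697} \approx 8.2935 \cdot 10^{-10}$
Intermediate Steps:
$S{\left(x \right)} = -57$
$w = -307$ ($w = \left(3 - 0\right) \left(-135\right) + 98 = \left(3 + 0\right) \left(-135\right) + 98 = 3 \left(-135\right) + 98 = -405 + 98 = -307$)
$\frac{1}{\left(-13079 - 15395\right) \left(S{\left(117 \right)} - 42289\right) + w} = \frac{1}{\left(-13079 - 15395\right) \left(-57 - 42289\right) - 307} = \frac{1}{\left(-28474\right) \left(-42346\right) - 307} = \frac{1}{1205760004 - 307} = \frac{1}{1205759697}$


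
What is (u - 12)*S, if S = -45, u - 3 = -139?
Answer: 6660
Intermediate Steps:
u = -136 (u = 3 - 139 = -136)
(u - 12)*S = (-136 - 12)*(-45) = -148*(-45) = 6660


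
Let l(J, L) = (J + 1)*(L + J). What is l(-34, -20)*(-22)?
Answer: -39204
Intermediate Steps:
l(J, L) = (1 + J)*(J + L)
l(-34, -20)*(-22) = (-34 - 20 + (-34)² - 34*(-20))*(-22) = (-34 - 20 + 1156 + 680)*(-22) = 1782*(-22) = -39204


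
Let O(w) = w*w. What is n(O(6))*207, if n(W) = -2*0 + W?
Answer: 7452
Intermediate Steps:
O(w) = w²
n(W) = W (n(W) = 0 + W = W)
n(O(6))*207 = 6²*207 = 36*207 = 7452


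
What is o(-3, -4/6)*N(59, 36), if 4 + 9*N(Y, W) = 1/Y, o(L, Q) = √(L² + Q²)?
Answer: -235*√85/1593 ≈ -1.3601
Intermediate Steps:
N(Y, W) = -4/9 + 1/(9*Y)
o(-3, -4/6)*N(59, 36) = √((-3)² + (-4/6)²)*((⅑)*(1 - 4*59)/59) = √(9 + (-4*⅙)²)*((⅑)*(1/59)*(1 - 236)) = √(9 + (-⅔)²)*((⅑)*(1/59)*(-235)) = √(9 + 4/9)*(-235/531) = √(85/9)*(-235/531) = (√85/3)*(-235/531) = -235*√85/1593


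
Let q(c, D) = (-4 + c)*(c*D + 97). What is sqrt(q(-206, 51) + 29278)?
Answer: 16*sqrt(8653) ≈ 1488.3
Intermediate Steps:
q(c, D) = (-4 + c)*(97 + D*c) (q(c, D) = (-4 + c)*(D*c + 97) = (-4 + c)*(97 + D*c))
sqrt(q(-206, 51) + 29278) = sqrt((-388 + 97*(-206) + 51*(-206)**2 - 4*51*(-206)) + 29278) = sqrt((-388 - 19982 + 51*42436 + 42024) + 29278) = sqrt((-388 - 19982 + 2164236 + 42024) + 29278) = sqrt(2185890 + 29278) = sqrt(2215168) = 16*sqrt(8653)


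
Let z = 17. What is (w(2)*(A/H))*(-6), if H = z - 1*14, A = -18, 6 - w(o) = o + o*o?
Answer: 0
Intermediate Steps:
w(o) = 6 - o - o² (w(o) = 6 - (o + o*o) = 6 - (o + o²) = 6 + (-o - o²) = 6 - o - o²)
H = 3 (H = 17 - 1*14 = 17 - 14 = 3)
(w(2)*(A/H))*(-6) = ((6 - 1*2 - 1*2²)*(-18/3))*(-6) = ((6 - 2 - 1*4)*(-18*⅓))*(-6) = ((6 - 2 - 4)*(-6))*(-6) = (0*(-6))*(-6) = 0*(-6) = 0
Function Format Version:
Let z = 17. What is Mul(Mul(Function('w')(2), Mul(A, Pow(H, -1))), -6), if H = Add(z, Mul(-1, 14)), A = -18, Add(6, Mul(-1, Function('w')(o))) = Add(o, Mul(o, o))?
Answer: 0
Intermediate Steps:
Function('w')(o) = Add(6, Mul(-1, o), Mul(-1, Pow(o, 2))) (Function('w')(o) = Add(6, Mul(-1, Add(o, Mul(o, o)))) = Add(6, Mul(-1, Add(o, Pow(o, 2)))) = Add(6, Add(Mul(-1, o), Mul(-1, Pow(o, 2)))) = Add(6, Mul(-1, o), Mul(-1, Pow(o, 2))))
H = 3 (H = Add(17, Mul(-1, 14)) = Add(17, -14) = 3)
Mul(Mul(Function('w')(2), Mul(A, Pow(H, -1))), -6) = Mul(Mul(Add(6, Mul(-1, 2), Mul(-1, Pow(2, 2))), Mul(-18, Pow(3, -1))), -6) = Mul(Mul(Add(6, -2, Mul(-1, 4)), Mul(-18, Rational(1, 3))), -6) = Mul(Mul(Add(6, -2, -4), -6), -6) = Mul(Mul(0, -6), -6) = Mul(0, -6) = 0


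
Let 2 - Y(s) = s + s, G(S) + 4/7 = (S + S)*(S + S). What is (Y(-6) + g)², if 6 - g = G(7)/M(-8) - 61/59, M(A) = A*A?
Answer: 3529191649/10916416 ≈ 323.29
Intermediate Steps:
M(A) = A²
G(S) = -4/7 + 4*S² (G(S) = -4/7 + (S + S)*(S + S) = -4/7 + (2*S)*(2*S) = -4/7 + 4*S²)
Y(s) = 2 - 2*s (Y(s) = 2 - (s + s) = 2 - 2*s)
g = 13151/3304 (g = 6 - ((-4/7 + 4*7²)/((-8)²) - 61/59) = 6 - ((-4/7 + 4*49)/64 - 61*1/59) = 6 - ((-4/7 + 196)*(1/64) - 61/59) = 6 - ((1368/7)*(1/64) - 61/59) = 6 - (171/56 - 61/59) = 6 - 1*6673/3304 = 6 - 6673/3304 = 13151/3304 ≈ 3.9803)
(Y(-6) + g)² = ((2 - 2*(-6)) + 13151/3304)² = ((2 + 12) + 13151/3304)² = (14 + 13151/3304)² = (59407/3304)² = 3529191649/10916416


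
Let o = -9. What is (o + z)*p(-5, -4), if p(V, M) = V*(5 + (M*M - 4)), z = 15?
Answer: -510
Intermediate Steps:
p(V, M) = V*(1 + M**2) (p(V, M) = V*(5 + (M**2 - 4)) = V*(5 + (-4 + M**2)) = V*(1 + M**2))
(o + z)*p(-5, -4) = (-9 + 15)*(-5*(1 + (-4)**2)) = 6*(-5*(1 + 16)) = 6*(-5*17) = 6*(-85) = -510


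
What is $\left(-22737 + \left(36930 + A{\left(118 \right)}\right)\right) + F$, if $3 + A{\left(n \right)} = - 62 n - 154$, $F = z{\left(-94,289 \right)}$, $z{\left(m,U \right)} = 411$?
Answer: $7131$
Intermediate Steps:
$F = 411$
$A{\left(n \right)} = -157 - 62 n$ ($A{\left(n \right)} = -3 - \left(154 + 62 n\right) = -157 - 62 n$)
$\left(-22737 + \left(36930 + A{\left(118 \right)}\right)\right) + F = \left(-22737 + \left(36930 - 7473\right)\right) + 411 = \left(-22737 + 29457\right) + 411 = 6720 + 411 = 7131$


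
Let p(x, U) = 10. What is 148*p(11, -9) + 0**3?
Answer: 1480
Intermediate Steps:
148*p(11, -9) + 0**3 = 148*10 + 0**3 = 1480 + 0 = 1480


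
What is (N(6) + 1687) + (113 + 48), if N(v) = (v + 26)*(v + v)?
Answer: 2232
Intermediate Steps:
N(v) = 2*v*(26 + v) (N(v) = (26 + v)*(2*v) = 2*v*(26 + v))
(N(6) + 1687) + (113 + 48) = (2*6*(26 + 6) + 1687) + (113 + 48) = (2*6*32 + 1687) + 161 = (384 + 1687) + 161 = 2071 + 161 = 2232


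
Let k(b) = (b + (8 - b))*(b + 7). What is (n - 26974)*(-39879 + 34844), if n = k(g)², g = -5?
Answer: 134525130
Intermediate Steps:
k(b) = 56 + 8*b (k(b) = 8*(7 + b) = 56 + 8*b)
n = 256 (n = (56 + 8*(-5))² = (56 - 40)² = 16² = 256)
(n - 26974)*(-39879 + 34844) = (256 - 26974)*(-39879 + 34844) = -26718*(-5035) = 134525130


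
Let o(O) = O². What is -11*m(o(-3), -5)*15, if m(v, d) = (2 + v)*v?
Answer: -16335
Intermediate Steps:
m(v, d) = v*(2 + v)
-11*m(o(-3), -5)*15 = -11*(-3)²*(2 + (-3)²)*15 = -99*(2 + 9)*15 = -99*11*15 = -11*99*15 = -1089*15 = -16335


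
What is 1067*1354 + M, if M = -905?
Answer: 1443813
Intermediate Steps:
1067*1354 + M = 1067*1354 - 905 = 1444718 - 905 = 1443813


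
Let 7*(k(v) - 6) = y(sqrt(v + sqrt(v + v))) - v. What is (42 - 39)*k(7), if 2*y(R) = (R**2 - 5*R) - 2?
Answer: 225/14 - 15*sqrt(7 + sqrt(14))/14 + 3*sqrt(14)/14 ≈ 13.362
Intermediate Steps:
y(R) = -1 + R**2/2 - 5*R/2 (y(R) = ((R**2 - 5*R) - 2)/2 = (-2 + R**2 - 5*R)/2 = -1 + R**2/2 - 5*R/2)
k(v) = 41/7 - 5*sqrt(v + sqrt(2)*sqrt(v))/14 - v/14 + sqrt(2)*sqrt(v)/14 (k(v) = 6 + ((-1 + (sqrt(v + sqrt(v + v)))**2/2 - 5*sqrt(v + sqrt(v + v))/2) - v)/7 = 6 + ((-1 + (sqrt(v + sqrt(2*v)))**2/2 - 5*sqrt(v + sqrt(2*v))/2) - v)/7 = 6 + ((-1 + (sqrt(v + sqrt(2)*sqrt(v)))**2/2 - 5*sqrt(v + sqrt(2)*sqrt(v))/2) - v)/7 = 6 + ((-1 + (v + sqrt(2)*sqrt(v))/2 - 5*sqrt(v + sqrt(2)*sqrt(v))/2) - v)/7 = 6 + ((-1 + (v/2 + sqrt(2)*sqrt(v)/2) - 5*sqrt(v + sqrt(2)*sqrt(v))/2) - v)/7 = 6 + ((-1 + v/2 - 5*sqrt(v + sqrt(2)*sqrt(v))/2 + sqrt(2)*sqrt(v)/2) - v)/7 = 6 + (-1 - 5*sqrt(v + sqrt(2)*sqrt(v))/2 - v/2 + sqrt(2)*sqrt(v)/2)/7 = 6 + (-1/7 - 5*sqrt(v + sqrt(2)*sqrt(v))/14 - v/14 + sqrt(2)*sqrt(v)/14) = 41/7 - 5*sqrt(v + sqrt(2)*sqrt(v))/14 - v/14 + sqrt(2)*sqrt(v)/14)
(42 - 39)*k(7) = (42 - 39)*(41/7 - 5*sqrt(7 + sqrt(2)*sqrt(7))/14 - 1/14*7 + sqrt(2)*sqrt(7)/14) = 3*(41/7 - 5*sqrt(7 + sqrt(14))/14 - 1/2 + sqrt(14)/14) = 3*(75/14 - 5*sqrt(7 + sqrt(14))/14 + sqrt(14)/14) = 225/14 - 15*sqrt(7 + sqrt(14))/14 + 3*sqrt(14)/14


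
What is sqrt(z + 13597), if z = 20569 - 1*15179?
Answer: sqrt(18987) ≈ 137.79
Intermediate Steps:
z = 5390 (z = 20569 - 15179 = 5390)
sqrt(z + 13597) = sqrt(5390 + 13597) = sqrt(18987)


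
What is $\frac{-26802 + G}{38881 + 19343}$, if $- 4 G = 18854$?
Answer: $- \frac{63031}{116448} \approx -0.54128$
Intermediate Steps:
$G = - \frac{9427}{2}$ ($G = \left(- \frac{1}{4}\right) 18854 = - \frac{9427}{2} \approx -4713.5$)
$\frac{-26802 + G}{38881 + 19343} = \frac{-26802 - \frac{9427}{2}}{38881 + 19343} = - \frac{63031}{2 \cdot 58224} = \left(- \frac{63031}{2}\right) \frac{1}{58224} = - \frac{63031}{116448}$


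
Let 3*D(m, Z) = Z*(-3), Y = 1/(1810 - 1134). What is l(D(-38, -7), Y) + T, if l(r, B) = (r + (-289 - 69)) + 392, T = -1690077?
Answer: -1690036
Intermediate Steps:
Y = 1/676 ≈ 0.0014793
D(m, Z) = -Z (D(m, Z) = (Z*(-3))/3 = (-3*Z)/3 = -Z)
l(r, B) = 34 + r (l(r, B) = (r - 358) + 392 = (-358 + r) + 392 = 34 + r)
l(D(-38, -7), Y) + T = (34 - 1*(-7)) - 1690077 = (34 + 7) - 1690077 = 41 - 1690077 = -1690036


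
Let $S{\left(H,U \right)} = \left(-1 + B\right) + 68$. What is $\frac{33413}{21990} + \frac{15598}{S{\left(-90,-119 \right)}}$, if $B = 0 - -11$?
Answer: $\frac{57601039}{285870} \approx 201.49$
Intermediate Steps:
$B = 11$ ($B = 0 + 11 = 11$)
$S{\left(H,U \right)} = 78$ ($S{\left(H,U \right)} = \left(-1 + 11\right) + 68 = 10 + 68 = 78$)
$\frac{33413}{21990} + \frac{15598}{S{\left(-90,-119 \right)}} = \frac{33413}{21990} + \frac{15598}{78} = 33413 \cdot \frac{1}{21990} + 15598 \cdot \frac{1}{78} = \frac{33413}{21990} + \frac{7799}{39} = \frac{57601039}{285870}$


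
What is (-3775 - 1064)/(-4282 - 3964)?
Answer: 4839/8246 ≈ 0.58683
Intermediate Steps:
(-3775 - 1064)/(-4282 - 3964) = -4839/(-8246) = -4839*(-1/8246) = 4839/8246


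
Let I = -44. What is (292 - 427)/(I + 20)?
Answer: 45/8 ≈ 5.6250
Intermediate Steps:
(292 - 427)/(I + 20) = (292 - 427)/(-44 + 20) = -135/(-24) = -135*(-1/24) = 45/8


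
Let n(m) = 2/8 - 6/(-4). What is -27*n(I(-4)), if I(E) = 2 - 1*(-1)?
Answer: -189/4 ≈ -47.250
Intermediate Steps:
I(E) = 3 (I(E) = 2 + 1 = 3)
n(m) = 7/4 (n(m) = 2*(1/8) - 6*(-1/4) = 1/4 + 3/2 = 7/4)
-27*n(I(-4)) = -27*7/4 = -189/4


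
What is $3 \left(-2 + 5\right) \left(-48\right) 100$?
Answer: $-43200$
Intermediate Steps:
$3 \left(-2 + 5\right) \left(-48\right) 100 = 3 \cdot 3 \left(-48\right) 100 = 9 \left(-48\right) 100 = \left(-432\right) 100 = -43200$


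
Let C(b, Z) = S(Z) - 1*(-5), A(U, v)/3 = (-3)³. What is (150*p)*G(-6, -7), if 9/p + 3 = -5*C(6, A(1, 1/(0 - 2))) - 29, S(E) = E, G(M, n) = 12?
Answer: 1350/29 ≈ 46.552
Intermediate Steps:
A(U, v) = -81 (A(U, v) = 3*(-3)³ = 3*(-27) = -81)
C(b, Z) = 5 + Z (C(b, Z) = Z - 1*(-5) = Z + 5 = 5 + Z)
p = 3/116 (p = 9/(-3 + (-5*(5 - 81) - 29)) = 9/(-3 + (-5*(-76) - 29)) = 9/(-3 + (380 - 29)) = 9/(-3 + 351) = 9/348 = 9*(1/348) = 3/116 ≈ 0.025862)
(150*p)*G(-6, -7) = (150*(3/116))*12 = (225/58)*12 = 1350/29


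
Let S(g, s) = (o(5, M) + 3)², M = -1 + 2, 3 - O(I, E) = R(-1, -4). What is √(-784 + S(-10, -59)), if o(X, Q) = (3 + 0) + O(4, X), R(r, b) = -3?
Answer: 8*I*√10 ≈ 25.298*I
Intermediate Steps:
O(I, E) = 6 (O(I, E) = 3 - 1*(-3) = 3 + 3 = 6)
M = 1
o(X, Q) = 9 (o(X, Q) = (3 + 0) + 6 = 3 + 6 = 9)
S(g, s) = 144 (S(g, s) = (9 + 3)² = 12² = 144)
√(-784 + S(-10, -59)) = √(-784 + 144) = √(-640) = 8*I*√10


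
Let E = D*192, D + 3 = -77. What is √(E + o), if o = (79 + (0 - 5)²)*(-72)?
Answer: 8*I*√357 ≈ 151.16*I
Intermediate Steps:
D = -80 (D = -3 - 77 = -80)
E = -15360 (E = -80*192 = -15360)
o = -7488 (o = (79 + (-5)²)*(-72) = (79 + 25)*(-72) = 104*(-72) = -7488)
√(E + o) = √(-15360 - 7488) = √(-22848) = 8*I*√357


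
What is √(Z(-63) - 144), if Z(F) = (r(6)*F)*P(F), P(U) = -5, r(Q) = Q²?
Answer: 6*√311 ≈ 105.81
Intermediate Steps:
Z(F) = -180*F (Z(F) = (6²*F)*(-5) = (36*F)*(-5) = -180*F)
√(Z(-63) - 144) = √(-180*(-63) - 144) = √(11340 - 144) = √11196 = 6*√311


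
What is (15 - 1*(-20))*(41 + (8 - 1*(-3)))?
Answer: 1820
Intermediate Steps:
(15 - 1*(-20))*(41 + (8 - 1*(-3))) = (15 + 20)*(41 + (8 + 3)) = 35*(41 + 11) = 35*52 = 1820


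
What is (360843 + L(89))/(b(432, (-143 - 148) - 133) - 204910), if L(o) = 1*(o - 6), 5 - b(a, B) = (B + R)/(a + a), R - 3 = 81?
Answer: -77960016/44259395 ≈ -1.7614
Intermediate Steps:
R = 84 (R = 3 + 81 = 84)
b(a, B) = 5 - (84 + B)/(2*a) (b(a, B) = 5 - (B + 84)/(a + a) = 5 - (84 + B)/(2*a))
L(o) = -6 + o (L(o) = 1*(-6 + o) = -6 + o)
(360843 + L(89))/(b(432, (-143 - 148) - 133) - 204910) = (360843 + (-6 + 89))/((½)*(-84 - ((-143 - 148) - 133) + 10*432)/432 - 204910) = (360843 + 83)/((½)*(1/432)*(-84 - (-291 - 133) + 4320) - 204910) = 360926/((½)*(1/432)*(-84 - 1*(-424) + 4320) - 204910) = 360926/((½)*(1/432)*(-84 + 424 + 4320) - 204910) = 360926/((½)*(1/432)*4660 - 204910) = 360926/(1165/216 - 204910) = 360926/(-44259395/216) = 360926*(-216/44259395) = -77960016/44259395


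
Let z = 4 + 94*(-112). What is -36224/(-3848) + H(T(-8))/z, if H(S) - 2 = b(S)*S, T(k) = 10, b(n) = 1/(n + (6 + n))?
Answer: 47651525/5062044 ≈ 9.4135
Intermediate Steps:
b(n) = 1/(6 + 2*n)
z = -10524 (z = 4 - 10528 = -10524)
H(S) = 2 + S/(2*(3 + S)) (H(S) = 2 + (1/(2*(3 + S)))*S = 2 + S/(2*(3 + S)))
-36224/(-3848) + H(T(-8))/z = -36224/(-3848) + ((12 + 5*10)/(2*(3 + 10)))/(-10524) = -36224*(-1/3848) + ((½)*(12 + 50)/13)*(-1/10524) = 4528/481 + ((½)*(1/13)*62)*(-1/10524) = 4528/481 + (31/13)*(-1/10524) = 4528/481 - 31/136812 = 47651525/5062044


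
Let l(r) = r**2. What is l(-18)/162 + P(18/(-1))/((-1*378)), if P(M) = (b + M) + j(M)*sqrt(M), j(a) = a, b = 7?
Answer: 767/378 + I*sqrt(2)/7 ≈ 2.0291 + 0.20203*I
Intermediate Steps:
P(M) = 7 + M + M**(3/2) (P(M) = (7 + M) + M*sqrt(M) = (7 + M) + M**(3/2) = 7 + M + M**(3/2))
l(-18)/162 + P(18/(-1))/((-1*378)) = (-18)**2/162 + (7 + 18/(-1) + (18/(-1))**(3/2))/((-1*378)) = 324*(1/162) + (7 + 18*(-1) + (18*(-1))**(3/2))/(-378) = 2 + (7 - 18 + (-18)**(3/2))*(-1/378) = 2 + (7 - 18 - 54*I*sqrt(2))*(-1/378) = 2 + (-11 - 54*I*sqrt(2))*(-1/378) = 2 + (11/378 + I*sqrt(2)/7) = 767/378 + I*sqrt(2)/7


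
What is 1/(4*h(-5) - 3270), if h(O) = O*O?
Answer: -1/3170 ≈ -0.00031546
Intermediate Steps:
h(O) = O²
1/(4*h(-5) - 3270) = 1/(4*(-5)² - 3270) = 1/(4*25 - 3270) = 1/(100 - 3270) = 1/(-3170) = -1/3170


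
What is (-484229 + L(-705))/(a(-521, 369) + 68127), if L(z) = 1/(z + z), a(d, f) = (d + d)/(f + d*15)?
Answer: -847308747731/119209550740 ≈ -7.1077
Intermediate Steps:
a(d, f) = 2*d/(f + 15*d) (a(d, f) = (2*d)/(f + 15*d) = 2*d/(f + 15*d))
L(z) = 1/(2*z)
(-484229 + L(-705))/(a(-521, 369) + 68127) = (-484229 + (½)/(-705))/(2*(-521)/(369 + 15*(-521)) + 68127) = (-484229 + (½)*(-1/705))/(2*(-521)/(369 - 7815) + 68127) = (-484229 - 1/1410)/(2*(-521)/(-7446) + 68127) = -682762891/(1410*(2*(-521)*(-1/7446) + 68127)) = -682762891/(1410*(521/3723 + 68127)) = -682762891/(1410*253637342/3723) = -682762891/1410*3723/253637342 = -847308747731/119209550740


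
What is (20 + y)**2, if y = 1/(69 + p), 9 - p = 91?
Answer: 67081/169 ≈ 396.93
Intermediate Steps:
p = -82 (p = 9 - 1*91 = 9 - 91 = -82)
y = -1/13 (y = 1/(69 - 82) = 1/(-13) = -1/13 ≈ -0.076923)
(20 + y)**2 = (20 - 1/13)**2 = (259/13)**2 = 67081/169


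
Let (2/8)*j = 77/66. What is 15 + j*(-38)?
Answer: -487/3 ≈ -162.33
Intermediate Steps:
j = 14/3 (j = 4*(77/66) = 4*(77*(1/66)) = 4*(7/6) = 14/3 ≈ 4.6667)
15 + j*(-38) = 15 + (14/3)*(-38) = 15 - 532/3 = -487/3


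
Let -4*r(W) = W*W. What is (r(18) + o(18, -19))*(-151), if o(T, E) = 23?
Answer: 8758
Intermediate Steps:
r(W) = -W²/4 (r(W) = -W*W/4 = -W²/4)
(r(18) + o(18, -19))*(-151) = (-¼*18² + 23)*(-151) = (-¼*324 + 23)*(-151) = (-81 + 23)*(-151) = -58*(-151) = 8758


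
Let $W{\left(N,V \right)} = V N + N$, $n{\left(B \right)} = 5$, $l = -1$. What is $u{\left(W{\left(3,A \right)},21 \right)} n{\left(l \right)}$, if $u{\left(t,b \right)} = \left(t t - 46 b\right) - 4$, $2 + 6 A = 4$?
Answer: $-4770$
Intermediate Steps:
$A = \frac{1}{3}$ ($A = - \frac{1}{3} + \frac{1}{6} \cdot 4 = - \frac{1}{3} + \frac{2}{3} = \frac{1}{3} \approx 0.33333$)
$W{\left(N,V \right)} = N + N V$ ($W{\left(N,V \right)} = N V + N = N + N V$)
$u{\left(t,b \right)} = -4 + t^{2} - 46 b$ ($u{\left(t,b \right)} = \left(t^{2} - 46 b\right) - 4 = -4 + t^{2} - 46 b$)
$u{\left(W{\left(3,A \right)},21 \right)} n{\left(l \right)} = \left(-4 + \left(3 \left(1 + \frac{1}{3}\right)\right)^{2} - 966\right) 5 = \left(-4 + \left(3 \cdot \frac{4}{3}\right)^{2} - 966\right) 5 = \left(-4 + 4^{2} - 966\right) 5 = \left(-4 + 16 - 966\right) 5 = \left(-954\right) 5 = -4770$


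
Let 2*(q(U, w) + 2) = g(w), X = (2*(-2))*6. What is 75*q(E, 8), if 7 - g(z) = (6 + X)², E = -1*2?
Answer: -24075/2 ≈ -12038.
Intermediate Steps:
X = -24 (X = -4*6 = -24)
E = -2
g(z) = -317 (g(z) = 7 - (6 - 24)² = 7 - 1*(-18)² = 7 - 1*324 = 7 - 324 = -317)
q(U, w) = -321/2 (q(U, w) = -2 + (½)*(-317) = -2 - 317/2 = -321/2)
75*q(E, 8) = 75*(-321/2) = -24075/2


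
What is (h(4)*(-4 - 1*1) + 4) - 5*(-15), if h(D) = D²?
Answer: -1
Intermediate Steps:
(h(4)*(-4 - 1*1) + 4) - 5*(-15) = (4²*(-4 - 1*1) + 4) - 5*(-15) = (16*(-4 - 1) + 4) + 75 = (16*(-5) + 4) + 75 = (-80 + 4) + 75 = -76 + 75 = -1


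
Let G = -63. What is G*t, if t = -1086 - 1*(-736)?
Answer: 22050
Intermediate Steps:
t = -350 (t = -1086 + 736 = -350)
G*t = -63*(-350) = 22050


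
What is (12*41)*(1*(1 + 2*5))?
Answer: 5412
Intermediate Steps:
(12*41)*(1*(1 + 2*5)) = 492*(1*(1 + 10)) = 492*(1*11) = 492*11 = 5412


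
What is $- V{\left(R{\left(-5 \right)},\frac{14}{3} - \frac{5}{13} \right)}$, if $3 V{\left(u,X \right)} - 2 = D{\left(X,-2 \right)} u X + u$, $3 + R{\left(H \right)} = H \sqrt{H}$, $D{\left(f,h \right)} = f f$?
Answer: $\frac{4677236}{59319} + \frac{23583910 i \sqrt{5}}{177957} \approx 78.849 + 296.34 i$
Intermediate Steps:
$D{\left(f,h \right)} = f^{2}$
$R{\left(H \right)} = -3 + H^{\frac{3}{2}}$ ($R{\left(H \right)} = -3 + H \sqrt{H} = -3 + H^{\frac{3}{2}}$)
$V{\left(u,X \right)} = \frac{2}{3} + \frac{u}{3} + \frac{u X^{3}}{3}$ ($V{\left(u,X \right)} = \frac{2}{3} + \frac{X^{2} u X + u}{3} = \frac{2}{3} + \frac{u X^{2} X + u}{3} = \frac{2}{3} + \frac{u X^{3} + u}{3} = \frac{2}{3} + \frac{u + u X^{3}}{3} = \frac{2}{3} + \left(\frac{u}{3} + \frac{u X^{3}}{3}\right) = \frac{2}{3} + \frac{u}{3} + \frac{u X^{3}}{3}$)
$- V{\left(R{\left(-5 \right)},\frac{14}{3} - \frac{5}{13} \right)} = - (\frac{2}{3} + \frac{-3 + \left(-5\right)^{\frac{3}{2}}}{3} + \frac{\left(-3 + \left(-5\right)^{\frac{3}{2}}\right) \left(\frac{14}{3} - \frac{5}{13}\right)^{3}}{3}) = - (\frac{2}{3} + \frac{-3 - 5 i \sqrt{5}}{3} + \frac{\left(-3 - 5 i \sqrt{5}\right) \left(14 \cdot \frac{1}{3} - \frac{5}{13}\right)^{3}}{3}) = - (\frac{2}{3} - \left(1 + \frac{5 i \sqrt{5}}{3}\right) + \frac{\left(-3 - 5 i \sqrt{5}\right) \left(\frac{14}{3} - \frac{5}{13}\right)^{3}}{3}) = - (\frac{2}{3} - \left(1 + \frac{5 i \sqrt{5}}{3}\right) + \frac{\left(-3 - 5 i \sqrt{5}\right) \left(\frac{167}{39}\right)^{3}}{3}) = - (\frac{2}{3} - \left(1 + \frac{5 i \sqrt{5}}{3}\right) + \frac{1}{3} \left(-3 - 5 i \sqrt{5}\right) \frac{4657463}{59319}) = - (\frac{2}{3} - \left(1 + \frac{5 i \sqrt{5}}{3}\right) - \left(\frac{4657463}{59319} + \frac{23287315 i \sqrt{5}}{177957}\right)) = - (- \frac{4677236}{59319} - \frac{23583910 i \sqrt{5}}{177957}) = \frac{4677236}{59319} + \frac{23583910 i \sqrt{5}}{177957}$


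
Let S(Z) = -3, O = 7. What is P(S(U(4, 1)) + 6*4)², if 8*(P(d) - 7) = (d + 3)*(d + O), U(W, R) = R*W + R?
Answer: 8281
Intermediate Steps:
U(W, R) = R + R*W
P(d) = 7 + (3 + d)*(7 + d)/8 (P(d) = 7 + ((d + 3)*(d + 7))/8 = 7 + ((3 + d)*(7 + d))/8 = 7 + (3 + d)*(7 + d)/8)
P(S(U(4, 1)) + 6*4)² = (77/8 + (-3 + 6*4)²/8 + 5*(-3 + 6*4)/4)² = (77/8 + (-3 + 24)²/8 + 5*(-3 + 24)/4)² = (77/8 + (⅛)*21² + (5/4)*21)² = (77/8 + (⅛)*441 + 105/4)² = (77/8 + 441/8 + 105/4)² = 91² = 8281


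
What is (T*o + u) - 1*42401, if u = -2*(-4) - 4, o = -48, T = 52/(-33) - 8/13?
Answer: -6047731/143 ≈ -42292.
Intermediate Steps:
T = -940/429 (T = 52*(-1/33) - 8*1/13 = -52/33 - 8/13 = -940/429 ≈ -2.1911)
u = 4 (u = 8 - 4 = 4)
(T*o + u) - 1*42401 = (-940/429*(-48) + 4) - 1*42401 = (15040/143 + 4) - 42401 = 15612/143 - 42401 = -6047731/143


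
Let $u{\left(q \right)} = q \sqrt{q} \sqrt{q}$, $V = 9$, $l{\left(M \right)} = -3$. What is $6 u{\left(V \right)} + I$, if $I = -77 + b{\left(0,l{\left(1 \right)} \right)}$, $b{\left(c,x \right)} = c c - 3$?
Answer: $406$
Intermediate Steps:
$b{\left(c,x \right)} = -3 + c^{2}$ ($b{\left(c,x \right)} = c^{2} - 3 = -3 + c^{2}$)
$I = -80$ ($I = -77 - \left(3 - 0^{2}\right) = -77 + \left(-3 + 0\right) = -77 - 3 = -80$)
$u{\left(q \right)} = q^{2}$ ($u{\left(q \right)} = q^{\frac{3}{2}} \sqrt{q} = q^{2}$)
$6 u{\left(V \right)} + I = 6 \cdot 9^{2} - 80 = 6 \cdot 81 - 80 = 486 - 80 = 406$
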